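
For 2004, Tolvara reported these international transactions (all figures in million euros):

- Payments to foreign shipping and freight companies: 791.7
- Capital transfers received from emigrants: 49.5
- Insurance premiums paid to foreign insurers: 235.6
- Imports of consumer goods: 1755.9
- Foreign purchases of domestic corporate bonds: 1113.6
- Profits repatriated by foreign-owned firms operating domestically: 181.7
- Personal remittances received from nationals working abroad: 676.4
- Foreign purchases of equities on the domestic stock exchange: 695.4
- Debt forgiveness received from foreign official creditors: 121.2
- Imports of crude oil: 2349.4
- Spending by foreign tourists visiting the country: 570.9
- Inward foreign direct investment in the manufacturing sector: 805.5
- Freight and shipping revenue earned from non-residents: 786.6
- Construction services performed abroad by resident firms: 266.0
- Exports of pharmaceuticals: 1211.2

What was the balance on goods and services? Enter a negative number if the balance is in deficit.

-2297.9

Goods: -1755.9 - 2349.4 + 1211.2 = -2894.1
Services: -235.6 + 266.0 - 791.7 + 570.9 + 786.6 = 596.2
Trade balance = -2894.1 + 596.2 = -2297.9
(Excluded from the trade balance — capital account: capital transfers received from emigrants 49.5, debt forgiveness received from foreign official creditors 121.2; financial account: foreign purchases of domestic corporate bonds 1113.6, foreign purchases of equities on the domestic stock exchange 695.4, inward foreign direct investment in the manufacturing sector 805.5; primary income: profits repatriated by foreign-owned firms operating domestically 181.7; secondary income: personal remittances received from nationals working abroad 676.4.)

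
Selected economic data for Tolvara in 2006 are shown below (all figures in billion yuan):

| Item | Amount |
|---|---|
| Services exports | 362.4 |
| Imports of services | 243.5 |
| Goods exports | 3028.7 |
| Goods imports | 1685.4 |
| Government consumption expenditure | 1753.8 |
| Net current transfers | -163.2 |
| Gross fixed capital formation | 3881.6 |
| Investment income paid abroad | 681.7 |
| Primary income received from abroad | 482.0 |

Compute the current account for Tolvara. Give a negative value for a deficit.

1099.3

Goods balance = 3028.7 - 1685.4 = 1343.3
Services balance = 362.4 - 243.5 = 118.9
Trade balance (goods + services) = 1343.3 + 118.9 = 1462.2
Net primary income = 482.0 - 681.7 = -199.7
Net secondary income = -163.2
Current account = 1462.2 + (-199.7) + (-163.2) = 1099.3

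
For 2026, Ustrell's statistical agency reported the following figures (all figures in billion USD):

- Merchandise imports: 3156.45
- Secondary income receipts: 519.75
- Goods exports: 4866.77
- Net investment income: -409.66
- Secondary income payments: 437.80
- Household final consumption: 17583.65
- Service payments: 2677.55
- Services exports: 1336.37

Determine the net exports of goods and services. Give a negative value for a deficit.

369.14

Goods balance = 4866.77 - 3156.45 = 1710.32
Services balance = 1336.37 - 2677.55 = -1341.18
Trade balance (goods + services) = 1710.32 + (-1341.18) = 369.14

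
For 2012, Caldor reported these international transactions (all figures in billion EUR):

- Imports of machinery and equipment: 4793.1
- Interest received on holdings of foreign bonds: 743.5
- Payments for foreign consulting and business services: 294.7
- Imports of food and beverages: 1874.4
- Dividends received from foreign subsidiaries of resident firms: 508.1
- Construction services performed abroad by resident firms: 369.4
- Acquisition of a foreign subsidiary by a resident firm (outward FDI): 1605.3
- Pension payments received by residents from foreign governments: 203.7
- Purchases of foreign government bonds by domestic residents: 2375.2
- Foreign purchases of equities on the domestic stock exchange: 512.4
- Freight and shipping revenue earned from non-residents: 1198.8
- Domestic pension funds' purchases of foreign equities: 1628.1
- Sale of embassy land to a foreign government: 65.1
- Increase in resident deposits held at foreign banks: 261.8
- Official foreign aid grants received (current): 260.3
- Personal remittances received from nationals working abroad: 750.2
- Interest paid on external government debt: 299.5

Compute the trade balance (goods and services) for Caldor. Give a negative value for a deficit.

-5394.0

Goods: -1874.4 - 4793.1 = -6667.5
Services: -294.7 + 369.4 + 1198.8 = 1273.5
Trade balance = -6667.5 + 1273.5 = -5394.0
(Excluded from the trade balance — primary income: interest received on holdings of foreign bonds 743.5, dividends received from foreign subsidiaries of resident firms 508.1, interest paid on external government debt 299.5; financial account: acquisition of a foreign subsidiary by a resident firm (outward FDI) 1605.3, purchases of foreign government bonds by domestic residents 2375.2, foreign purchases of equities on the domestic stock exchange 512.4, domestic pension funds' purchases of foreign equities 1628.1, increase in resident deposits held at foreign banks 261.8; secondary income: pension payments received by residents from foreign governments 203.7, official foreign aid grants received (current) 260.3, personal remittances received from nationals working abroad 750.2; capital account: sale of embassy land to a foreign government 65.1.)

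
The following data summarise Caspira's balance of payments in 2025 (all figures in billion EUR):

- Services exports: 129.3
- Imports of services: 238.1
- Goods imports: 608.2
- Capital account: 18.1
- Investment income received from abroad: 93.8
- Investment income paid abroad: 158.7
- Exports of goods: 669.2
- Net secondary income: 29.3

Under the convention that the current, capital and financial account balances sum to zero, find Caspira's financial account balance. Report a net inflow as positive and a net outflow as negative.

65.3

Goods balance = 669.2 - 608.2 = 61.0
Services balance = 129.3 - 238.1 = -108.8
Trade balance (goods + services) = 61.0 + (-108.8) = -47.8
Net primary income = 93.8 - 158.7 = -64.9
Net secondary income = 29.3
Current account = -47.8 + (-64.9) + 29.3 = -83.4
Financial account = -(-83.4 + 18.1) = 65.3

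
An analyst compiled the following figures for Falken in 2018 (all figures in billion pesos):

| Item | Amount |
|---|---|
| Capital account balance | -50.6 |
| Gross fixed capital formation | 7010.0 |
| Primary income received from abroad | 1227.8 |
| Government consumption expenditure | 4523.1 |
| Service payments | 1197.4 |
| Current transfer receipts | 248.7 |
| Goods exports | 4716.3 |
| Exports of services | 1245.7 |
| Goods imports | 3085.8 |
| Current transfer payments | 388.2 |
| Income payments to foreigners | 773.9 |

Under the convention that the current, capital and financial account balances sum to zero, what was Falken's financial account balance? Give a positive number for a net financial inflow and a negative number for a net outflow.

-1942.6

Goods balance = 4716.3 - 3085.8 = 1630.5
Services balance = 1245.7 - 1197.4 = 48.3
Trade balance (goods + services) = 1630.5 + 48.3 = 1678.8
Net primary income = 1227.8 - 773.9 = 453.9
Net secondary income = 248.7 - 388.2 = -139.5
Current account = 1678.8 + 453.9 + (-139.5) = 1993.2
Financial account = -(1993.2 + (-50.6)) = -1942.6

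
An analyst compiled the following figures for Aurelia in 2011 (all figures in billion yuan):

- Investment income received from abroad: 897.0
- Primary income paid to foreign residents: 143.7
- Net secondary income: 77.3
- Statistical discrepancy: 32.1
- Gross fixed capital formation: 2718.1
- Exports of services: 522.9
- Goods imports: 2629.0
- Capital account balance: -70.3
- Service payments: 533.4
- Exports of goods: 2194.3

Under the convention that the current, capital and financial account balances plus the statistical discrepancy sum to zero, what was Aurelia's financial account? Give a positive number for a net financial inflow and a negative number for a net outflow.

-347.2

Goods balance = 2194.3 - 2629.0 = -434.7
Services balance = 522.9 - 533.4 = -10.5
Trade balance (goods + services) = -434.7 + (-10.5) = -445.2
Net primary income = 897.0 - 143.7 = 753.3
Net secondary income = 77.3
Current account = -445.2 + 753.3 + 77.3 = 385.4
Financial account = -(385.4 + (-70.3) + 32.1) = -347.2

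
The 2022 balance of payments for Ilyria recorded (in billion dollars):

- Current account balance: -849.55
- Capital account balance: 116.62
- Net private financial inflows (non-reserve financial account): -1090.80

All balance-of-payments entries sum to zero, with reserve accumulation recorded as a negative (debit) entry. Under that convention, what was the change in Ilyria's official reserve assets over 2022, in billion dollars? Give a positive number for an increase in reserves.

-1823.73

Official reserve transactions balance = -((-849.55) + 116.62 + (-1090.80)) = 1823.73
An accumulation of reserves is recorded as a debit (negative entry), so the change in the stock of reserves is the negative of that balance.
Change in official reserves = -(1823.73) = -1823.73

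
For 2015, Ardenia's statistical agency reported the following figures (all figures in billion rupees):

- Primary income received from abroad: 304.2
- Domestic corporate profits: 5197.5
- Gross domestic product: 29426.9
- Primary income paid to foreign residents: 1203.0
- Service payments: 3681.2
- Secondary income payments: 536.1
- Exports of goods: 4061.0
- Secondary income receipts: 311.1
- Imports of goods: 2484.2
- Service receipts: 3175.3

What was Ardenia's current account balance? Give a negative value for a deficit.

-52.9

Goods balance = 4061.0 - 2484.2 = 1576.8
Services balance = 3175.3 - 3681.2 = -505.9
Trade balance (goods + services) = 1576.8 + (-505.9) = 1070.9
Net primary income = 304.2 - 1203.0 = -898.8
Net secondary income = 311.1 - 536.1 = -225.0
Current account = 1070.9 + (-898.8) + (-225.0) = -52.9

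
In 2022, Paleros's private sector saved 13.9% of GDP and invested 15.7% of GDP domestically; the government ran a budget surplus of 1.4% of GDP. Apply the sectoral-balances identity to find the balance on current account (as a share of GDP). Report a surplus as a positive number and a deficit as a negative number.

-0.4

By the sectoral-balances identity, CA = (S_private - I) + (T - G).
Private balance = 13.9 - 15.7 = -1.8
Government balance (T - G) = 1.4
CA = -1.8 + 1.4 = -0.4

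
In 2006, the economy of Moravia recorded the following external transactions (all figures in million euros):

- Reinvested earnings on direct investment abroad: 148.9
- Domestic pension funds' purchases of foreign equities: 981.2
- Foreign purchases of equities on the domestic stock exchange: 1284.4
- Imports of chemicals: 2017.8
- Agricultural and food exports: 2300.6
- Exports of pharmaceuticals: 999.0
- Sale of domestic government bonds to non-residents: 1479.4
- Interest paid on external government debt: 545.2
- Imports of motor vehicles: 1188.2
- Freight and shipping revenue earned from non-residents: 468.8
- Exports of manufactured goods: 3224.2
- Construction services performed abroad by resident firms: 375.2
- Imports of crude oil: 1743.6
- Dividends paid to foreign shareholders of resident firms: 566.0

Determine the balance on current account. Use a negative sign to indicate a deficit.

Goods: -2017.8 - 1743.6 + 3224.2 + 2300.6 + 999.0 - 1188.2 = 1574.2
Services: 468.8 + 375.2 = 844.0
Primary income: -566.0 - 545.2 + 148.9 = -962.3
Current account = 1574.2 + 844.0 + (-962.3) = 1455.9
(Excluded from the current account — financial account: domestic pension funds' purchases of foreign equities 981.2, foreign purchases of equities on the domestic stock exchange 1284.4, sale of domestic government bonds to non-residents 1479.4.)

1455.9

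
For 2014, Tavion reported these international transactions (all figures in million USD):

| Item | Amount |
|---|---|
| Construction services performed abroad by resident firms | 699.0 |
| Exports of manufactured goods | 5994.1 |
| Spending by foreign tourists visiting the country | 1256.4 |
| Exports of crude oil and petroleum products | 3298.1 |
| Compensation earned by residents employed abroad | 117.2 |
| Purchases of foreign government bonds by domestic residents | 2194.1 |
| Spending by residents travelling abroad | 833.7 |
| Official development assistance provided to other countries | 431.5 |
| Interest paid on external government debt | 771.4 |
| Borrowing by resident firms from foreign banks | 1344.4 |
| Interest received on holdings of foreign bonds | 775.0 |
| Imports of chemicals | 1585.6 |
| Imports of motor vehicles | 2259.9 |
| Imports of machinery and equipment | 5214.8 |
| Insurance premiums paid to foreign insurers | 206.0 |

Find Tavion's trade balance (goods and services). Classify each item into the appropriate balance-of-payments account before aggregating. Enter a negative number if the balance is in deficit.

Goods: 3298.1 - 1585.6 + 5994.1 - 2259.9 - 5214.8 = 231.9
Services: 699.0 + 1256.4 - 206.0 - 833.7 = 915.7
Trade balance = 231.9 + 915.7 = 1147.6
(Excluded from the trade balance — primary income: compensation earned by residents employed abroad 117.2, interest paid on external government debt 771.4, interest received on holdings of foreign bonds 775.0; financial account: purchases of foreign government bonds by domestic residents 2194.1, borrowing by resident firms from foreign banks 1344.4; secondary income: official development assistance provided to other countries 431.5.)

1147.6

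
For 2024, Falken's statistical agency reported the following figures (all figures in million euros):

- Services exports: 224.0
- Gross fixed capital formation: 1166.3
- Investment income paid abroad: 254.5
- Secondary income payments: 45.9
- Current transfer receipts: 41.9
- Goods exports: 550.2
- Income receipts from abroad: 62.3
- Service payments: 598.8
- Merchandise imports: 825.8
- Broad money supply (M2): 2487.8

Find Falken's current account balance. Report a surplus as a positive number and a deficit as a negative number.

-846.6

Goods balance = 550.2 - 825.8 = -275.6
Services balance = 224.0 - 598.8 = -374.8
Trade balance (goods + services) = -275.6 + (-374.8) = -650.4
Net primary income = 62.3 - 254.5 = -192.2
Net secondary income = 41.9 - 45.9 = -4.0
Current account = -650.4 + (-192.2) + (-4.0) = -846.6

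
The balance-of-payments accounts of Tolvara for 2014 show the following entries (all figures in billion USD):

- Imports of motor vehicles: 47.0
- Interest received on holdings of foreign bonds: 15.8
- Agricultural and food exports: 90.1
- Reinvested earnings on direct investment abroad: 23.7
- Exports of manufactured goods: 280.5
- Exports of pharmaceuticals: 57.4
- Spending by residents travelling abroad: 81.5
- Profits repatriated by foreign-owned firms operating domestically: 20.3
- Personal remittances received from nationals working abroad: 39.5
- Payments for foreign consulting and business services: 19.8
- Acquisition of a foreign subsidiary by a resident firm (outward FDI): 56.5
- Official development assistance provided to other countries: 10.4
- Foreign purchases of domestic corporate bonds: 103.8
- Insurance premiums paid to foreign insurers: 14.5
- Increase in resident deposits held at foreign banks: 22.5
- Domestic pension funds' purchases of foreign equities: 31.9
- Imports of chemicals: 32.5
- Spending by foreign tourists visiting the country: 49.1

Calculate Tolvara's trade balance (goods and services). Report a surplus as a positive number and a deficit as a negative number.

Goods: 90.1 - 47.0 + 280.5 - 32.5 + 57.4 = 348.5
Services: -19.8 + 49.1 - 81.5 - 14.5 = -66.7
Trade balance = 348.5 + (-66.7) = 281.8
(Excluded from the trade balance — primary income: interest received on holdings of foreign bonds 15.8, reinvested earnings on direct investment abroad 23.7, profits repatriated by foreign-owned firms operating domestically 20.3; secondary income: personal remittances received from nationals working abroad 39.5, official development assistance provided to other countries 10.4; financial account: acquisition of a foreign subsidiary by a resident firm (outward FDI) 56.5, foreign purchases of domestic corporate bonds 103.8, increase in resident deposits held at foreign banks 22.5, domestic pension funds' purchases of foreign equities 31.9.)

281.8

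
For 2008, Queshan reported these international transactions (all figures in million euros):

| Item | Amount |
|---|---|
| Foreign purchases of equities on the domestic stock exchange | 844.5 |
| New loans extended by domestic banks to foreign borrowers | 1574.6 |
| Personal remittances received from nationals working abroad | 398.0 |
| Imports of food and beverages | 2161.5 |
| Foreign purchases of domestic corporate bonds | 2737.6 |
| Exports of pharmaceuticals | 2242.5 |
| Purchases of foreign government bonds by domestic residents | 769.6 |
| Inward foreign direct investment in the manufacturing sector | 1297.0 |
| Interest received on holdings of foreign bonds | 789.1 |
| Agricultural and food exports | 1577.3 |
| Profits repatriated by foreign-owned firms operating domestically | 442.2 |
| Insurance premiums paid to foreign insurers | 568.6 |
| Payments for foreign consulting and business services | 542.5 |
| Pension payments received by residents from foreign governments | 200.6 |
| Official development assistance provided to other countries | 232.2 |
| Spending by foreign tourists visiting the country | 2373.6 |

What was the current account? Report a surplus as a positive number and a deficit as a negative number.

Goods: 1577.3 + 2242.5 - 2161.5 = 1658.3
Services: -568.6 + 2373.6 - 542.5 = 1262.5
Primary income: -442.2 + 789.1 = 346.9
Secondary income: 200.6 - 232.2 + 398.0 = 366.4
Current account = 1658.3 + 1262.5 + 346.9 + 366.4 = 3634.1
(Excluded from the current account — financial account: foreign purchases of equities on the domestic stock exchange 844.5, new loans extended by domestic banks to foreign borrowers 1574.6, foreign purchases of domestic corporate bonds 2737.6, purchases of foreign government bonds by domestic residents 769.6, inward foreign direct investment in the manufacturing sector 1297.0.)

3634.1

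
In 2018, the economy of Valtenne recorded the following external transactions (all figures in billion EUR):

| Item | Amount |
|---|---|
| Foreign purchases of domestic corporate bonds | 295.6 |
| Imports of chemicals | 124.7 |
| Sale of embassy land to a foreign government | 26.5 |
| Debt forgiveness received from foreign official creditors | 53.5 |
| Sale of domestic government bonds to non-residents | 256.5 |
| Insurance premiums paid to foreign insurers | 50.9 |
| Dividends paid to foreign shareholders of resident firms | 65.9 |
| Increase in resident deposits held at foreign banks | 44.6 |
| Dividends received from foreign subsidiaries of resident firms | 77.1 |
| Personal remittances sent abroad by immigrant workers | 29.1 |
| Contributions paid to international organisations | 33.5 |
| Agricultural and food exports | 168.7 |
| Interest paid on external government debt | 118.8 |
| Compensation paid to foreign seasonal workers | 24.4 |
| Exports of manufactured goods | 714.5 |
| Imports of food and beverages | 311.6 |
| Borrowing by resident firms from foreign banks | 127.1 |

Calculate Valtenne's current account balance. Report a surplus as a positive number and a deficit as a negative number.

Goods: 714.5 - 124.7 + 168.7 - 311.6 = 446.9
Services: -50.9
Primary income: -118.8 + 77.1 - 24.4 - 65.9 = -132.0
Secondary income: -33.5 - 29.1 = -62.6
Current account = 446.9 + (-50.9) + (-132.0) + (-62.6) = 201.4
(Excluded from the current account — financial account: foreign purchases of domestic corporate bonds 295.6, sale of domestic government bonds to non-residents 256.5, increase in resident deposits held at foreign banks 44.6, borrowing by resident firms from foreign banks 127.1; capital account: sale of embassy land to a foreign government 26.5, debt forgiveness received from foreign official creditors 53.5.)

201.4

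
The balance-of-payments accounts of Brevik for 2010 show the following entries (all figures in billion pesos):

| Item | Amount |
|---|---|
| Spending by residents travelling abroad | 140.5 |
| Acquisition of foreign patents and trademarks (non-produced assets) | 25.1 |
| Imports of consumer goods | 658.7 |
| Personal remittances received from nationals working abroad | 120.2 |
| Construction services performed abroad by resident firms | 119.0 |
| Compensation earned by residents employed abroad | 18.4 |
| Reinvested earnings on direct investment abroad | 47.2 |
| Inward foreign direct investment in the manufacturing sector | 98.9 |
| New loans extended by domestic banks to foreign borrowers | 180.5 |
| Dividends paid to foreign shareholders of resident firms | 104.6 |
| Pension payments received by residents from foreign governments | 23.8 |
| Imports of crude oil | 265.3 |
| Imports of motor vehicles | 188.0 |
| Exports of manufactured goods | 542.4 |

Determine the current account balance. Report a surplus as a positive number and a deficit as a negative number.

Goods: -188.0 - 658.7 - 265.3 + 542.4 = -569.6
Services: 119.0 - 140.5 = -21.5
Primary income: 47.2 + 18.4 - 104.6 = -39.0
Secondary income: 120.2 + 23.8 = 144.0
Current account = (-569.6) + (-21.5) + (-39.0) + 144.0 = -486.1
(Excluded from the current account — capital account: acquisition of foreign patents and trademarks (non-produced assets) 25.1; financial account: inward foreign direct investment in the manufacturing sector 98.9, new loans extended by domestic banks to foreign borrowers 180.5.)

-486.1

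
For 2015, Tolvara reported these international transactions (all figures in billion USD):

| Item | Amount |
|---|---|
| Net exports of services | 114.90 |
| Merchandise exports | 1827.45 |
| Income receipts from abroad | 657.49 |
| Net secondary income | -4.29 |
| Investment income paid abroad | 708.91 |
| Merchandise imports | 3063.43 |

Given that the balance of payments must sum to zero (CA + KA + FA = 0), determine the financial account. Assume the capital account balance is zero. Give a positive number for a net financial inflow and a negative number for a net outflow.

1176.79

Goods balance = 1827.45 - 3063.43 = -1235.98
Services balance = 114.90
Trade balance (goods + services) = -1235.98 + 114.90 = -1121.08
Net primary income = 657.49 - 708.91 = -51.42
Net secondary income = -4.29
Current account = -1121.08 + (-51.42) + (-4.29) = -1176.79
Financial account = -(-1176.79) = 1176.79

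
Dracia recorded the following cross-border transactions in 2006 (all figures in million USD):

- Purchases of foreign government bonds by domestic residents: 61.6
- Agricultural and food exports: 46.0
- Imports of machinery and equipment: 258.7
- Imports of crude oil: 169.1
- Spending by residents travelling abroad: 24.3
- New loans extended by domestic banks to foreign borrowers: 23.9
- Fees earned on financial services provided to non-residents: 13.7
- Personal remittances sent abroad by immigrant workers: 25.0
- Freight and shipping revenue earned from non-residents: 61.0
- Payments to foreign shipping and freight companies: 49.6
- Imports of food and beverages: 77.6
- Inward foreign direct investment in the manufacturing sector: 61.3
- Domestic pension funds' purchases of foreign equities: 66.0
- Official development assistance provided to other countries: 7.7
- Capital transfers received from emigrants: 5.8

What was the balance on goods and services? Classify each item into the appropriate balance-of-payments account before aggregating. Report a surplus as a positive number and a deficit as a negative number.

-458.6

Goods: 46.0 - 258.7 - 169.1 - 77.6 = -459.4
Services: 61.0 + 13.7 - 24.3 - 49.6 = 0.8
Trade balance = -459.4 + 0.8 = -458.6
(Excluded from the trade balance — financial account: purchases of foreign government bonds by domestic residents 61.6, new loans extended by domestic banks to foreign borrowers 23.9, inward foreign direct investment in the manufacturing sector 61.3, domestic pension funds' purchases of foreign equities 66.0; secondary income: personal remittances sent abroad by immigrant workers 25.0, official development assistance provided to other countries 7.7; capital account: capital transfers received from emigrants 5.8.)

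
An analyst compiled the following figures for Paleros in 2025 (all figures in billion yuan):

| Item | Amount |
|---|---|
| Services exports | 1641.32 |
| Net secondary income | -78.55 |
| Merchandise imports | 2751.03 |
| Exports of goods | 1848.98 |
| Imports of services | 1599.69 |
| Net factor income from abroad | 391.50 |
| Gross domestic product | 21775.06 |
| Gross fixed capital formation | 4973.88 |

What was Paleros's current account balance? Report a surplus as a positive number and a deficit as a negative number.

-547.47

Goods balance = 1848.98 - 2751.03 = -902.05
Services balance = 1641.32 - 1599.69 = 41.63
Trade balance (goods + services) = -902.05 + 41.63 = -860.42
Net primary income = 391.50
Net secondary income = -78.55
Current account = -860.42 + 391.50 + (-78.55) = -547.47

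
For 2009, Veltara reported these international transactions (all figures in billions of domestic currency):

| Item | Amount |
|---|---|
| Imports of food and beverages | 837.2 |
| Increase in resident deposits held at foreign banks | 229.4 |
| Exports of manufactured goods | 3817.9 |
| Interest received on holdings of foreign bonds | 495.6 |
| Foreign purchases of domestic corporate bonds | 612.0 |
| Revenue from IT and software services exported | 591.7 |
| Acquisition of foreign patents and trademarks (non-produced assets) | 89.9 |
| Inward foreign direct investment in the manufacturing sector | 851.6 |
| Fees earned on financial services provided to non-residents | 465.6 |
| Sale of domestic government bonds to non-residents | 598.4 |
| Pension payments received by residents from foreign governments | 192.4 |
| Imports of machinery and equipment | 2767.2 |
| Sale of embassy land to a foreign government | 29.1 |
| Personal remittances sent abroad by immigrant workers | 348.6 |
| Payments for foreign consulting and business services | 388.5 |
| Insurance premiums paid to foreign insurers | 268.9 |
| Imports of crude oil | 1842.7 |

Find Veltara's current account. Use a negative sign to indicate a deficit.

Goods: -2767.2 + 3817.9 - 837.2 - 1842.7 = -1629.2
Services: -268.9 + 465.6 + 591.7 - 388.5 = 399.9
Primary income: 495.6
Secondary income: -348.6 + 192.4 = -156.2
Current account = (-1629.2) + 399.9 + 495.6 + (-156.2) = -889.9
(Excluded from the current account — financial account: increase in resident deposits held at foreign banks 229.4, foreign purchases of domestic corporate bonds 612.0, inward foreign direct investment in the manufacturing sector 851.6, sale of domestic government bonds to non-residents 598.4; capital account: acquisition of foreign patents and trademarks (non-produced assets) 89.9, sale of embassy land to a foreign government 29.1.)

-889.9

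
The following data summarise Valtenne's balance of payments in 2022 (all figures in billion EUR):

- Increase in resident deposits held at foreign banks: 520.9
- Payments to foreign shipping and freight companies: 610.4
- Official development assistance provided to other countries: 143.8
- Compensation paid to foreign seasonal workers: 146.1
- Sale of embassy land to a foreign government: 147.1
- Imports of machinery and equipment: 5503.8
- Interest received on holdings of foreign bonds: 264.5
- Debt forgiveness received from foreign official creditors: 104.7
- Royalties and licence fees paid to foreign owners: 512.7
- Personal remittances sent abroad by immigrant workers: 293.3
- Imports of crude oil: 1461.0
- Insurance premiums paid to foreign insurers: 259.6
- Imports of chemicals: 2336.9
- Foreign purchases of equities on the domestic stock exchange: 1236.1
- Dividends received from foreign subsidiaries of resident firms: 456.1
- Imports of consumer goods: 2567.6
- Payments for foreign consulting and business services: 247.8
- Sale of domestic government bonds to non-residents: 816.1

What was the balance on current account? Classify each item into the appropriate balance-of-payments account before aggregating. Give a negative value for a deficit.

Goods: -5503.8 - 2336.9 - 2567.6 - 1461.0 = -11869.3
Services: -610.4 - 259.6 - 512.7 - 247.8 = -1630.5
Primary income: -146.1 + 456.1 + 264.5 = 574.5
Secondary income: -143.8 - 293.3 = -437.1
Current account = (-11869.3) + (-1630.5) + 574.5 + (-437.1) = -13362.4
(Excluded from the current account — financial account: increase in resident deposits held at foreign banks 520.9, foreign purchases of equities on the domestic stock exchange 1236.1, sale of domestic government bonds to non-residents 816.1; capital account: sale of embassy land to a foreign government 147.1, debt forgiveness received from foreign official creditors 104.7.)

-13362.4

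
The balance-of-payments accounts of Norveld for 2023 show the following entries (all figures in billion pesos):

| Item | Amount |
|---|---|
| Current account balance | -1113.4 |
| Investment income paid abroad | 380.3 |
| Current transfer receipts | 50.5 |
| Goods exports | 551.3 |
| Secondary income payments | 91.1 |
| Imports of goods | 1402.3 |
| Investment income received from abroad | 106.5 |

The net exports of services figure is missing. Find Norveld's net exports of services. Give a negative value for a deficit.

Current account = goods balance + services balance + net primary income + net secondary income
Sum of the known components = -1165.4
Net exports of services = CA - (known components) = -1113.4 - (-1165.4) = 52.0

52.0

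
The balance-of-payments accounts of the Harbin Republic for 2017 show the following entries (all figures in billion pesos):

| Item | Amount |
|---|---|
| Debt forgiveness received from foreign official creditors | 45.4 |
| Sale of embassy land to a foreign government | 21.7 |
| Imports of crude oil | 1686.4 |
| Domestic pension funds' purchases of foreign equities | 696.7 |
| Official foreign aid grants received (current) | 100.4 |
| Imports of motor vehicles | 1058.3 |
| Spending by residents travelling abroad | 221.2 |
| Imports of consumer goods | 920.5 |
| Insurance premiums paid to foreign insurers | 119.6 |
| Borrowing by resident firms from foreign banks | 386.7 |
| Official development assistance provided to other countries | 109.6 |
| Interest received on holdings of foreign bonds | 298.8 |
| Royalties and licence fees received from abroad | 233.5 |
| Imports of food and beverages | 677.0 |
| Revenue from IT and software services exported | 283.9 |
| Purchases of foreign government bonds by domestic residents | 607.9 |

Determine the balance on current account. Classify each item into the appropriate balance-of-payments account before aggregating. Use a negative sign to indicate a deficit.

Goods: -1686.4 - 1058.3 - 920.5 - 677.0 = -4342.2
Services: -119.6 + 283.9 - 221.2 + 233.5 = 176.6
Primary income: 298.8
Secondary income: 100.4 - 109.6 = -9.2
Current account = (-4342.2) + 176.6 + 298.8 + (-9.2) = -3876.0
(Excluded from the current account — capital account: debt forgiveness received from foreign official creditors 45.4, sale of embassy land to a foreign government 21.7; financial account: domestic pension funds' purchases of foreign equities 696.7, borrowing by resident firms from foreign banks 386.7, purchases of foreign government bonds by domestic residents 607.9.)

-3876.0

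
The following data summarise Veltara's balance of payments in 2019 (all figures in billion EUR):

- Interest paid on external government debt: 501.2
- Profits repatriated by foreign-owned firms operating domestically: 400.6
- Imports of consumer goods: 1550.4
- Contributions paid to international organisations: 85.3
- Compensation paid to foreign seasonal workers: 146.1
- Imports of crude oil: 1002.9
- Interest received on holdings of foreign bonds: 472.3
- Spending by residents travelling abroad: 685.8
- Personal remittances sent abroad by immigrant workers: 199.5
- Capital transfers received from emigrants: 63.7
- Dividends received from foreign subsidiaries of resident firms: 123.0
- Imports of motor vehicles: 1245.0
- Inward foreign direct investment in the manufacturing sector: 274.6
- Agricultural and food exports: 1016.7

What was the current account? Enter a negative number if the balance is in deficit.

Goods: -1245.0 + 1016.7 - 1550.4 - 1002.9 = -2781.6
Services: -685.8
Primary income: -146.1 + 472.3 - 400.6 - 501.2 + 123.0 = -452.6
Secondary income: -85.3 - 199.5 = -284.8
Current account = (-2781.6) + (-685.8) + (-452.6) + (-284.8) = -4204.8
(Excluded from the current account — capital account: capital transfers received from emigrants 63.7; financial account: inward foreign direct investment in the manufacturing sector 274.6.)

-4204.8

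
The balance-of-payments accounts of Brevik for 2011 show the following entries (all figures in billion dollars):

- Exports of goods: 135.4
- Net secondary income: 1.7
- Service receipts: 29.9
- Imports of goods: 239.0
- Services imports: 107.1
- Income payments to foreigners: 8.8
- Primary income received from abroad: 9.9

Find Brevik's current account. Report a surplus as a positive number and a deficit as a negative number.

Goods balance = 135.4 - 239.0 = -103.6
Services balance = 29.9 - 107.1 = -77.2
Trade balance (goods + services) = -103.6 + (-77.2) = -180.8
Net primary income = 9.9 - 8.8 = 1.1
Net secondary income = 1.7
Current account = -180.8 + 1.1 + 1.7 = -178.0

-178.0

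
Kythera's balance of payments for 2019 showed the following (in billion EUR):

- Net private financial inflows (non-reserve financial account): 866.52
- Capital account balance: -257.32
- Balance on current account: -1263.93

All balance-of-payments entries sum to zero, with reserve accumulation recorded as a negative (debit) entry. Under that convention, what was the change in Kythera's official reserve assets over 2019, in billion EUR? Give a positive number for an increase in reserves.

Official reserve transactions balance = -((-1263.93) + (-257.32) + 866.52) = 654.73
An accumulation of reserves is recorded as a debit (negative entry), so the change in the stock of reserves is the negative of that balance.
Change in official reserves = -(654.73) = -654.73

-654.73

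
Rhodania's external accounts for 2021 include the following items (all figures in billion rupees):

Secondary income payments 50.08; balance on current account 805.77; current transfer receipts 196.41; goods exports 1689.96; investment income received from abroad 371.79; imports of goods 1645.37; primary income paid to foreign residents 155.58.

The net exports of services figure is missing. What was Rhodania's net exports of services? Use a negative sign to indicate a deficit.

398.64

Current account = goods balance + services balance + net primary income + net secondary income
Sum of the known components = 407.13
Net exports of services = CA - (known components) = 805.77 - 407.13 = 398.64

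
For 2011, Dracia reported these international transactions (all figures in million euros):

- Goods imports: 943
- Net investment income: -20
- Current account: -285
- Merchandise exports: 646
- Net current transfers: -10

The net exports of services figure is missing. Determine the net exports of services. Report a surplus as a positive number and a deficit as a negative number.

Current account = goods balance + services balance + net primary income + net secondary income
Sum of the known components = -327
Net exports of services = CA - (known components) = -285 - (-327) = 42

42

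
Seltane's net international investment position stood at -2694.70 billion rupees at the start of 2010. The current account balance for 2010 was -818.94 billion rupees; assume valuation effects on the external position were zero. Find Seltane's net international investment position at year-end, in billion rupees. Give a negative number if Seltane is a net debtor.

With no valuation effects, change in NIIP = current account = -818.94
End-of-year NIIP = -2694.70 + (-818.94) = -3513.64

-3513.64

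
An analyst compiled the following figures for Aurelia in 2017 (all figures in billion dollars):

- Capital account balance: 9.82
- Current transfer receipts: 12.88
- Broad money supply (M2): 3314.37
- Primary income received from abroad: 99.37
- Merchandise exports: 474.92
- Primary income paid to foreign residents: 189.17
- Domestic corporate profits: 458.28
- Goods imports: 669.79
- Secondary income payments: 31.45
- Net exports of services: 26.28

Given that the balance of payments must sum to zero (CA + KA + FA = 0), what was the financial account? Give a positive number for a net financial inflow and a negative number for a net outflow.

Goods balance = 474.92 - 669.79 = -194.87
Services balance = 26.28
Trade balance (goods + services) = -194.87 + 26.28 = -168.59
Net primary income = 99.37 - 189.17 = -89.80
Net secondary income = 12.88 - 31.45 = -18.57
Current account = -168.59 + (-89.80) + (-18.57) = -276.96
Financial account = -(-276.96 + 9.82) = 267.14

267.14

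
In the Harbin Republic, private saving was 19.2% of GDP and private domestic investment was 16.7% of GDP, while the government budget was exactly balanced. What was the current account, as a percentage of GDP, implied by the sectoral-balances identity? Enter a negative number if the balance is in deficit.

By the sectoral-balances identity, CA = (S_private - I) + (T - G).
Private balance = 19.2 - 16.7 = 2.5
Government balance (T - G) = 0
CA = 2.5 + -0.0 = 2.5

2.5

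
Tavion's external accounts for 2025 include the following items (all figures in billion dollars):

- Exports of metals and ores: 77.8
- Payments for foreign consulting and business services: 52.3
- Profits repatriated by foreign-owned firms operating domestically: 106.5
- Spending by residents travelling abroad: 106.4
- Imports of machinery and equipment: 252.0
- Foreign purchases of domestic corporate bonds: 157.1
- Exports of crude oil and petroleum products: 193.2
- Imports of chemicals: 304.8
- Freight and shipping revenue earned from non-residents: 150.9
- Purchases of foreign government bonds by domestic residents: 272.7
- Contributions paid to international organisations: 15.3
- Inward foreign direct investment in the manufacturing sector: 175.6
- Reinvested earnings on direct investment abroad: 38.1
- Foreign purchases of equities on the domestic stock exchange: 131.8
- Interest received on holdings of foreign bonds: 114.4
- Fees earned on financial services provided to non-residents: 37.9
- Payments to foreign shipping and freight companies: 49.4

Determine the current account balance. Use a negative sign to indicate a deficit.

-274.4

Goods: 77.8 - 252.0 + 193.2 - 304.8 = -285.8
Services: 37.9 - 49.4 + 150.9 - 52.3 - 106.4 = -19.3
Primary income: -106.5 + 38.1 + 114.4 = 46.0
Secondary income: -15.3
Current account = (-285.8) + (-19.3) + 46.0 + (-15.3) = -274.4
(Excluded from the current account — financial account: foreign purchases of domestic corporate bonds 157.1, purchases of foreign government bonds by domestic residents 272.7, inward foreign direct investment in the manufacturing sector 175.6, foreign purchases of equities on the domestic stock exchange 131.8.)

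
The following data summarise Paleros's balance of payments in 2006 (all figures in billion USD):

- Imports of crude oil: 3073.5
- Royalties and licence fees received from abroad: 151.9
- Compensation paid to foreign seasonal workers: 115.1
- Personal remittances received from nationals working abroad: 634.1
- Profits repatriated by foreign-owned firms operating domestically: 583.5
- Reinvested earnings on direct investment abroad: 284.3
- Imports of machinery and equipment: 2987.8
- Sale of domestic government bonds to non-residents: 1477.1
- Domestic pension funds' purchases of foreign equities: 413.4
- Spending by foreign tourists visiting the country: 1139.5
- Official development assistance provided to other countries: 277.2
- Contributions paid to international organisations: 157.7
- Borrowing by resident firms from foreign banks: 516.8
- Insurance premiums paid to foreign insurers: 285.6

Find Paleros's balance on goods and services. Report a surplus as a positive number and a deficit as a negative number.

Goods: -3073.5 - 2987.8 = -6061.3
Services: -285.6 + 151.9 + 1139.5 = 1005.8
Trade balance = -6061.3 + 1005.8 = -5055.5
(Excluded from the trade balance — primary income: compensation paid to foreign seasonal workers 115.1, profits repatriated by foreign-owned firms operating domestically 583.5, reinvested earnings on direct investment abroad 284.3; secondary income: personal remittances received from nationals working abroad 634.1, official development assistance provided to other countries 277.2, contributions paid to international organisations 157.7; financial account: sale of domestic government bonds to non-residents 1477.1, domestic pension funds' purchases of foreign equities 413.4, borrowing by resident firms from foreign banks 516.8.)

-5055.5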